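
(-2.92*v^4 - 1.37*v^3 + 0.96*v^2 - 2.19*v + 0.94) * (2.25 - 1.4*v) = 4.088*v^5 - 4.652*v^4 - 4.4265*v^3 + 5.226*v^2 - 6.2435*v + 2.115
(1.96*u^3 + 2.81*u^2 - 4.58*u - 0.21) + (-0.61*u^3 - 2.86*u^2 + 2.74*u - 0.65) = 1.35*u^3 - 0.0499999999999998*u^2 - 1.84*u - 0.86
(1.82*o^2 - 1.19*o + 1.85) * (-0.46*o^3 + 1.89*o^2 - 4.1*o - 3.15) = -0.8372*o^5 + 3.9872*o^4 - 10.5621*o^3 + 2.6425*o^2 - 3.8365*o - 5.8275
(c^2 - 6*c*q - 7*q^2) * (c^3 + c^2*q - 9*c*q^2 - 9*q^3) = c^5 - 5*c^4*q - 22*c^3*q^2 + 38*c^2*q^3 + 117*c*q^4 + 63*q^5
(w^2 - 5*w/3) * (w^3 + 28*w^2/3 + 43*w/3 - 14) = w^5 + 23*w^4/3 - 11*w^3/9 - 341*w^2/9 + 70*w/3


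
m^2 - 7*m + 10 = (m - 5)*(m - 2)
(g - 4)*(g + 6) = g^2 + 2*g - 24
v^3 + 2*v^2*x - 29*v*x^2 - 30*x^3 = (v - 5*x)*(v + x)*(v + 6*x)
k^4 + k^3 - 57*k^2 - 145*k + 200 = (k - 8)*(k - 1)*(k + 5)^2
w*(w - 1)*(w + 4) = w^3 + 3*w^2 - 4*w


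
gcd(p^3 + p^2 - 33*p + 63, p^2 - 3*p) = p - 3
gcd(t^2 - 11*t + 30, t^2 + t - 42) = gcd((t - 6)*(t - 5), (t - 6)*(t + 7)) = t - 6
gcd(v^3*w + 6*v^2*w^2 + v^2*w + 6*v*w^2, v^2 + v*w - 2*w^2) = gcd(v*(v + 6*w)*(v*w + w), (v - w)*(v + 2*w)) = 1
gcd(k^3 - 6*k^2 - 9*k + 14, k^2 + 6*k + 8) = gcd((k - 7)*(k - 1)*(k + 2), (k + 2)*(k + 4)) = k + 2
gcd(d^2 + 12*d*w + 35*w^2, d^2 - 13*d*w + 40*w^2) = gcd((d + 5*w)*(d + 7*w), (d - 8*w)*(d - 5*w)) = 1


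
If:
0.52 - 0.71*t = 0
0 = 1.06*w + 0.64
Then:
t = 0.73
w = -0.60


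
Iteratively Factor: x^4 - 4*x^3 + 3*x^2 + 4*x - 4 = (x - 1)*(x^3 - 3*x^2 + 4) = (x - 2)*(x - 1)*(x^2 - x - 2) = (x - 2)*(x - 1)*(x + 1)*(x - 2)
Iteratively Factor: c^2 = (c)*(c)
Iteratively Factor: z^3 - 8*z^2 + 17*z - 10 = (z - 1)*(z^2 - 7*z + 10) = (z - 5)*(z - 1)*(z - 2)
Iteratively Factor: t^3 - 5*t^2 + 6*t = (t)*(t^2 - 5*t + 6) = t*(t - 2)*(t - 3)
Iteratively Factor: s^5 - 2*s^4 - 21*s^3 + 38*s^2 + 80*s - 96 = (s - 4)*(s^4 + 2*s^3 - 13*s^2 - 14*s + 24) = (s - 4)*(s - 3)*(s^3 + 5*s^2 + 2*s - 8) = (s - 4)*(s - 3)*(s + 2)*(s^2 + 3*s - 4) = (s - 4)*(s - 3)*(s + 2)*(s + 4)*(s - 1)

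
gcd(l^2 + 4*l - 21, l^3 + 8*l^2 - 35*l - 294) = l + 7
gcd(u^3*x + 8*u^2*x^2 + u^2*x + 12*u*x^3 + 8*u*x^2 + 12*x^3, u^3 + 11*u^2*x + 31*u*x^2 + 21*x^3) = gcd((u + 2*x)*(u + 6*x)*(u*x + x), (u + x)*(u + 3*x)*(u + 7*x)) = 1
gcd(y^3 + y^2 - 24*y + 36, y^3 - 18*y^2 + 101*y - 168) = y - 3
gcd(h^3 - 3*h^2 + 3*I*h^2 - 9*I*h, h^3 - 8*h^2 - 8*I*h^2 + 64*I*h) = h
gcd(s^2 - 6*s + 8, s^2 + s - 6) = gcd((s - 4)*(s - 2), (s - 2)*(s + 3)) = s - 2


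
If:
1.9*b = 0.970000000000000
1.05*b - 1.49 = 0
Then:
No Solution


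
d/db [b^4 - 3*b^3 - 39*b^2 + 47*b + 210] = 4*b^3 - 9*b^2 - 78*b + 47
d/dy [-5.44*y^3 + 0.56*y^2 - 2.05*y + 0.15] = -16.32*y^2 + 1.12*y - 2.05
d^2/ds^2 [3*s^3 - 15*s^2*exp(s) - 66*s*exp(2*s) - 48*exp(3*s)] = -15*s^2*exp(s) - 264*s*exp(2*s) - 60*s*exp(s) + 18*s - 432*exp(3*s) - 264*exp(2*s) - 30*exp(s)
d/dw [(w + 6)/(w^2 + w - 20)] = (w^2 + w - (w + 6)*(2*w + 1) - 20)/(w^2 + w - 20)^2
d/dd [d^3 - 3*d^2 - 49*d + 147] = 3*d^2 - 6*d - 49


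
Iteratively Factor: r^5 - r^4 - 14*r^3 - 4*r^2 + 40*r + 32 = (r + 2)*(r^4 - 3*r^3 - 8*r^2 + 12*r + 16) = (r - 2)*(r + 2)*(r^3 - r^2 - 10*r - 8) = (r - 2)*(r + 2)^2*(r^2 - 3*r - 4) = (r - 4)*(r - 2)*(r + 2)^2*(r + 1)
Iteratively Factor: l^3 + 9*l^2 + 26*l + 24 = (l + 4)*(l^2 + 5*l + 6) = (l + 2)*(l + 4)*(l + 3)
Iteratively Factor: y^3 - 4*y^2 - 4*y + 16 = (y + 2)*(y^2 - 6*y + 8) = (y - 4)*(y + 2)*(y - 2)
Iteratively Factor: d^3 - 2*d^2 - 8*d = (d - 4)*(d^2 + 2*d) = d*(d - 4)*(d + 2)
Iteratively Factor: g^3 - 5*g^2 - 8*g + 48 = (g - 4)*(g^2 - g - 12) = (g - 4)*(g + 3)*(g - 4)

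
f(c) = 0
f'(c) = 0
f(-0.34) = 0.00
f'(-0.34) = 0.00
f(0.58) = 0.00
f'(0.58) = 0.00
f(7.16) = 0.00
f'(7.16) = 0.00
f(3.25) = 0.00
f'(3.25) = 0.00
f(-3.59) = 0.00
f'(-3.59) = 0.00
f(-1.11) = 0.00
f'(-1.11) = 0.00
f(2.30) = 0.00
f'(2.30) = 0.00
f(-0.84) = 0.00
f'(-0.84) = 0.00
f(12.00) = 0.00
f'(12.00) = 0.00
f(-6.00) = 0.00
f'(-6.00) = 0.00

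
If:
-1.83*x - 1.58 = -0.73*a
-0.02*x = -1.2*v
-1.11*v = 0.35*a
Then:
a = 0.04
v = -0.01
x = -0.85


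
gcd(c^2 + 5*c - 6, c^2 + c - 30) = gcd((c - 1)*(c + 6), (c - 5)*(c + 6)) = c + 6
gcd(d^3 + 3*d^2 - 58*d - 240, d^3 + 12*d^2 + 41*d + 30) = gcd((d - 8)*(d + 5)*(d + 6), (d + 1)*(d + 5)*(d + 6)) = d^2 + 11*d + 30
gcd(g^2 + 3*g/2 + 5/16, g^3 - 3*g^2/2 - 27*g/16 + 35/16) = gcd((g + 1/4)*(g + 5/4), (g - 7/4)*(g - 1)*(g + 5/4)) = g + 5/4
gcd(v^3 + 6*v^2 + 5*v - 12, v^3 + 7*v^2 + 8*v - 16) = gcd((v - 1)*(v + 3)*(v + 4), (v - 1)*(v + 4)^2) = v^2 + 3*v - 4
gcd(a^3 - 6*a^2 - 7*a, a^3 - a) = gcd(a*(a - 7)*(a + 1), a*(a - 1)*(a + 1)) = a^2 + a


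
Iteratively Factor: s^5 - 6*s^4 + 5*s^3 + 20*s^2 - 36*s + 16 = (s - 2)*(s^4 - 4*s^3 - 3*s^2 + 14*s - 8) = (s - 2)*(s - 1)*(s^3 - 3*s^2 - 6*s + 8) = (s - 2)*(s - 1)^2*(s^2 - 2*s - 8) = (s - 4)*(s - 2)*(s - 1)^2*(s + 2)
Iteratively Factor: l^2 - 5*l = (l)*(l - 5)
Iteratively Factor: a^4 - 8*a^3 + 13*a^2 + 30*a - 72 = (a + 2)*(a^3 - 10*a^2 + 33*a - 36) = (a - 3)*(a + 2)*(a^2 - 7*a + 12) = (a - 4)*(a - 3)*(a + 2)*(a - 3)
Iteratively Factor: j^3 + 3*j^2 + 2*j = (j)*(j^2 + 3*j + 2) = j*(j + 2)*(j + 1)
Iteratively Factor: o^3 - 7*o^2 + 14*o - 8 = (o - 4)*(o^2 - 3*o + 2) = (o - 4)*(o - 1)*(o - 2)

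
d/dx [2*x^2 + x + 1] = 4*x + 1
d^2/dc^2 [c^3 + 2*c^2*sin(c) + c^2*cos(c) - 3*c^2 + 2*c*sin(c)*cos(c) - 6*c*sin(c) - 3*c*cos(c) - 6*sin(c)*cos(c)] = -2*c^2*sin(c) - c^2*cos(c) + 2*c*sin(c) - 4*c*sin(2*c) + 11*c*cos(c) + 6*c + 12*sin(2*c) + 4*cos(2*c) - 10*sqrt(2)*cos(c + pi/4) - 6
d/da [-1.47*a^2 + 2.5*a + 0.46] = 2.5 - 2.94*a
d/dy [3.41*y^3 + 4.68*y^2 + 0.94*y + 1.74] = 10.23*y^2 + 9.36*y + 0.94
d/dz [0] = 0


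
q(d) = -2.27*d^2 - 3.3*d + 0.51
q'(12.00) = -57.78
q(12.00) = -365.97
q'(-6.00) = 23.94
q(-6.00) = -61.41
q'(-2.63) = 8.64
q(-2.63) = -6.51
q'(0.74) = -6.66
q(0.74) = -3.18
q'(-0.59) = -0.62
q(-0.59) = 1.67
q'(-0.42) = -1.39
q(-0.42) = 1.50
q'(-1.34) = 2.78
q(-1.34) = 0.86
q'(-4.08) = 15.22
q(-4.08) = -23.81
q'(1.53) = -10.25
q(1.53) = -9.85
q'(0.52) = -5.66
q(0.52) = -1.82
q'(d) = -4.54*d - 3.3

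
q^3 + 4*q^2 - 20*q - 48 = (q - 4)*(q + 2)*(q + 6)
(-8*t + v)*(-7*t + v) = 56*t^2 - 15*t*v + v^2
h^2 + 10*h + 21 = (h + 3)*(h + 7)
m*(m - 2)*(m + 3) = m^3 + m^2 - 6*m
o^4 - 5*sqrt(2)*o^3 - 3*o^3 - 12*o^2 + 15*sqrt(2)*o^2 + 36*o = o*(o - 3)*(o - 6*sqrt(2))*(o + sqrt(2))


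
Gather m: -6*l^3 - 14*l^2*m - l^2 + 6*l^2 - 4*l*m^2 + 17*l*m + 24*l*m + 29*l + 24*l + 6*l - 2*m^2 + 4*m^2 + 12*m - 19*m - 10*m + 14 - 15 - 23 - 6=-6*l^3 + 5*l^2 + 59*l + m^2*(2 - 4*l) + m*(-14*l^2 + 41*l - 17) - 30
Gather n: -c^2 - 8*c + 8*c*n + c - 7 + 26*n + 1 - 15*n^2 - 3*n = -c^2 - 7*c - 15*n^2 + n*(8*c + 23) - 6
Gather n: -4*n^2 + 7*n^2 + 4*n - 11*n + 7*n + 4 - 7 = 3*n^2 - 3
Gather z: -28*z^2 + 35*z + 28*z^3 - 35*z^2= 28*z^3 - 63*z^2 + 35*z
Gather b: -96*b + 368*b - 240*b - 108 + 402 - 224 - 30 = 32*b + 40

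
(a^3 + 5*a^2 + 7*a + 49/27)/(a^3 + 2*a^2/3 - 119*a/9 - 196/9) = (a + 1/3)/(a - 4)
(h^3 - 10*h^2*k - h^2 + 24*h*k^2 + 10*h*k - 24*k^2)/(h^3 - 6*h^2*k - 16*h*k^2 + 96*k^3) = (h - 1)/(h + 4*k)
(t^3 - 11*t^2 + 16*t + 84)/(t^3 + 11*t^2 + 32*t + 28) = (t^2 - 13*t + 42)/(t^2 + 9*t + 14)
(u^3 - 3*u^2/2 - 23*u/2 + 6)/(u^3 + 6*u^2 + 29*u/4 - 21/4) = 2*(u - 4)/(2*u + 7)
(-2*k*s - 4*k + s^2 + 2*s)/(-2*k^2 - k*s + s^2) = (s + 2)/(k + s)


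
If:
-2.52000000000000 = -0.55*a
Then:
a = 4.58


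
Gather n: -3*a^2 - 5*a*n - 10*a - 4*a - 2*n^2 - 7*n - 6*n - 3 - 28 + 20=-3*a^2 - 14*a - 2*n^2 + n*(-5*a - 13) - 11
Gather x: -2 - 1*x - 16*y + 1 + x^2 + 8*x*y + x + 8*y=x^2 + 8*x*y - 8*y - 1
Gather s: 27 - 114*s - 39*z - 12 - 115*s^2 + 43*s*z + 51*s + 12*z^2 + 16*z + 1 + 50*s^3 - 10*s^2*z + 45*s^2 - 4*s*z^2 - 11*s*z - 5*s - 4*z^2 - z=50*s^3 + s^2*(-10*z - 70) + s*(-4*z^2 + 32*z - 68) + 8*z^2 - 24*z + 16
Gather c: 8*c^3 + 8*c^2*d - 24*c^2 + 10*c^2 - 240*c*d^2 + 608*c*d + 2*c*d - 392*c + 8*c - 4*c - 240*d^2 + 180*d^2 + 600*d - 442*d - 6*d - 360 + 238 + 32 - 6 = 8*c^3 + c^2*(8*d - 14) + c*(-240*d^2 + 610*d - 388) - 60*d^2 + 152*d - 96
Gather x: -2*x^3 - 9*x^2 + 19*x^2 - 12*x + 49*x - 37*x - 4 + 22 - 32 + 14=-2*x^3 + 10*x^2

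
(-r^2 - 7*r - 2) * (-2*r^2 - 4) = 2*r^4 + 14*r^3 + 8*r^2 + 28*r + 8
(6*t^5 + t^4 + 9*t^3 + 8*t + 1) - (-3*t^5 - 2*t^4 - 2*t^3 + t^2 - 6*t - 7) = 9*t^5 + 3*t^4 + 11*t^3 - t^2 + 14*t + 8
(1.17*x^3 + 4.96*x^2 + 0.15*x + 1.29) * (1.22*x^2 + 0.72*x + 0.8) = 1.4274*x^5 + 6.8936*x^4 + 4.6902*x^3 + 5.6498*x^2 + 1.0488*x + 1.032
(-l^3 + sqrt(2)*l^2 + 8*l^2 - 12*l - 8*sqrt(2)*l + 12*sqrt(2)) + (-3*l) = -l^3 + sqrt(2)*l^2 + 8*l^2 - 15*l - 8*sqrt(2)*l + 12*sqrt(2)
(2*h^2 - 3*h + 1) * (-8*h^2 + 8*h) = -16*h^4 + 40*h^3 - 32*h^2 + 8*h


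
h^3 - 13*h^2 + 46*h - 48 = (h - 8)*(h - 3)*(h - 2)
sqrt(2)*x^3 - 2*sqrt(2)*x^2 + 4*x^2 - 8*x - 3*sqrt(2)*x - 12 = (x - 3)*(x + 2*sqrt(2))*(sqrt(2)*x + sqrt(2))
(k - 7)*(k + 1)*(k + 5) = k^3 - k^2 - 37*k - 35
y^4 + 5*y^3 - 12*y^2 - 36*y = y*(y - 3)*(y + 2)*(y + 6)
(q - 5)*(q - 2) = q^2 - 7*q + 10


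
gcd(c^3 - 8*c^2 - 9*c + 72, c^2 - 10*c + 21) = c - 3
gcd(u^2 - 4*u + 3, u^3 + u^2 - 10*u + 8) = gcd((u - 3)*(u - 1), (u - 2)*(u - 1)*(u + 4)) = u - 1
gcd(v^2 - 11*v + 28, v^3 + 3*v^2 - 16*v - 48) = v - 4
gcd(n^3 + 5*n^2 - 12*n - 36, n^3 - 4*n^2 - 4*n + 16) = n + 2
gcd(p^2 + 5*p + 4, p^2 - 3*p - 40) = 1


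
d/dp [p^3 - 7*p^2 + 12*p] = 3*p^2 - 14*p + 12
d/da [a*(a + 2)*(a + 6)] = 3*a^2 + 16*a + 12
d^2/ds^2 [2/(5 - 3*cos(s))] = 6*(-3*sin(s)^2 + 5*cos(s) - 3)/(3*cos(s) - 5)^3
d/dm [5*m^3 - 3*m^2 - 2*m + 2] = 15*m^2 - 6*m - 2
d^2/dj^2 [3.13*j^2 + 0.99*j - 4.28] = 6.26000000000000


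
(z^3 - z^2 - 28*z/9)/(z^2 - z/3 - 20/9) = z*(3*z - 7)/(3*z - 5)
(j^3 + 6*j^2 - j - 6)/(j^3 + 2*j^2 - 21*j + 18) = (j + 1)/(j - 3)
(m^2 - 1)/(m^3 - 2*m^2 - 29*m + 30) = (m + 1)/(m^2 - m - 30)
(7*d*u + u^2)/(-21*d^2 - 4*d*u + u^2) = u*(7*d + u)/(-21*d^2 - 4*d*u + u^2)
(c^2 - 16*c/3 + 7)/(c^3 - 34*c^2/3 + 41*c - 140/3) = (c - 3)/(c^2 - 9*c + 20)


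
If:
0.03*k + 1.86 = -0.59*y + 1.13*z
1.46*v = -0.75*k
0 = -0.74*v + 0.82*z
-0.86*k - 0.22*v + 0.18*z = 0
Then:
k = 0.00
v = 0.00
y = -3.15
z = 0.00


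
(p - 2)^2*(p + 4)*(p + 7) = p^4 + 7*p^3 - 12*p^2 - 68*p + 112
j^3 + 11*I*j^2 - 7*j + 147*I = (j - 3*I)*(j + 7*I)^2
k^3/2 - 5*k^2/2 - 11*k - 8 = (k/2 + 1/2)*(k - 8)*(k + 2)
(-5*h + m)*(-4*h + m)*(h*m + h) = 20*h^3*m + 20*h^3 - 9*h^2*m^2 - 9*h^2*m + h*m^3 + h*m^2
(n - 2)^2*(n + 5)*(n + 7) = n^4 + 8*n^3 - 9*n^2 - 92*n + 140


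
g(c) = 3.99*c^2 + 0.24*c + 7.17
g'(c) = 7.98*c + 0.24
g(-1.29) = 13.50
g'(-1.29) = -10.05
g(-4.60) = 90.49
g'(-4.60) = -36.47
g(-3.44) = 53.56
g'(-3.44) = -27.21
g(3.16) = 47.77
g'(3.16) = 25.46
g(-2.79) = 37.56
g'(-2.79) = -22.02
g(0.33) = 7.68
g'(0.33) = 2.87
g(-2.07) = 23.77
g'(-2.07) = -16.28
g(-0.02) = 7.17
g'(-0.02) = 0.08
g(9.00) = 332.52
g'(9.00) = 72.06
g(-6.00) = 149.37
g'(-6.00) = -47.64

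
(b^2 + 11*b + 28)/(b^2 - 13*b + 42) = (b^2 + 11*b + 28)/(b^2 - 13*b + 42)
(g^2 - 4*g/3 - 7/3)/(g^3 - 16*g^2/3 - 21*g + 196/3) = (g + 1)/(g^2 - 3*g - 28)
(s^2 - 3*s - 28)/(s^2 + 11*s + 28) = (s - 7)/(s + 7)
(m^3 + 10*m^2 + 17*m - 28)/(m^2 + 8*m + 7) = (m^2 + 3*m - 4)/(m + 1)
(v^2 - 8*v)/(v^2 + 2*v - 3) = v*(v - 8)/(v^2 + 2*v - 3)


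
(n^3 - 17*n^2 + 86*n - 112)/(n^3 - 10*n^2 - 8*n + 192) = (n^2 - 9*n + 14)/(n^2 - 2*n - 24)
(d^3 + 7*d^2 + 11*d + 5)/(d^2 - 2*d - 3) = (d^2 + 6*d + 5)/(d - 3)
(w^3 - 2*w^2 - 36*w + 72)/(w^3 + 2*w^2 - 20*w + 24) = (w - 6)/(w - 2)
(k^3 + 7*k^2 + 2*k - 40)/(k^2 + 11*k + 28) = (k^2 + 3*k - 10)/(k + 7)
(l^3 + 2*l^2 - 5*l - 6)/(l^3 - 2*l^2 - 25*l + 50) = (l^2 + 4*l + 3)/(l^2 - 25)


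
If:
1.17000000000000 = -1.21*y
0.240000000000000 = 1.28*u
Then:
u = 0.19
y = -0.97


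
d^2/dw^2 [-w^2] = -2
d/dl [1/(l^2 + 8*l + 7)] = 2*(-l - 4)/(l^2 + 8*l + 7)^2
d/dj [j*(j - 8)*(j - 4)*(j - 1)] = 4*j^3 - 39*j^2 + 88*j - 32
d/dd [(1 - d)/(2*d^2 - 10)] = (-d^2 + 2*d*(d - 1) + 5)/(2*(d^2 - 5)^2)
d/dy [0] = 0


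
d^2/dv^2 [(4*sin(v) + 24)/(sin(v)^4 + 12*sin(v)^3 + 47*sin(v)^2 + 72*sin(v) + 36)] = 4*(-9*sin(v)^5 - 57*sin(v)^4 - 97*sin(v)^3 + 49*sin(v)^2 + 256*sin(v) + 170)/((sin(v) + 1)^2*(sin(v) + 2)^3*(sin(v) + 3)^3)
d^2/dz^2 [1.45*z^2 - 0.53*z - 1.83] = 2.90000000000000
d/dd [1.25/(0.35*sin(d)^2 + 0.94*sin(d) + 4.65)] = -(0.875*sin(d) + 1.175)*cos(d)/(0.35*sin(d)^2 + 0.94*sin(d) + 4.65)^2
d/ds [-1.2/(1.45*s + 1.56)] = 1.74/(1.45*s + 1.56)^2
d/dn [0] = 0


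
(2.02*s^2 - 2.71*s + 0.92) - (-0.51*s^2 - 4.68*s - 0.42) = 2.53*s^2 + 1.97*s + 1.34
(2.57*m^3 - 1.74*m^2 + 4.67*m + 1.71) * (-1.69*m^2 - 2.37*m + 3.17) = -4.3433*m^5 - 3.1503*m^4 + 4.3784*m^3 - 19.4736*m^2 + 10.7512*m + 5.4207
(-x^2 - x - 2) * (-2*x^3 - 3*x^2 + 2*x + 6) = 2*x^5 + 5*x^4 + 5*x^3 - 2*x^2 - 10*x - 12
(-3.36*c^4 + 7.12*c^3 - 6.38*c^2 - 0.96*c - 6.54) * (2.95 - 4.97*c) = 16.6992*c^5 - 45.2984*c^4 + 52.7126*c^3 - 14.0498*c^2 + 29.6718*c - 19.293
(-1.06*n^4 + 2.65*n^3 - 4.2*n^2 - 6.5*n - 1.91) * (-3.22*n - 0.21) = 3.4132*n^5 - 8.3104*n^4 + 12.9675*n^3 + 21.812*n^2 + 7.5152*n + 0.4011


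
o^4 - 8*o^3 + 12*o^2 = o^2*(o - 6)*(o - 2)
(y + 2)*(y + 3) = y^2 + 5*y + 6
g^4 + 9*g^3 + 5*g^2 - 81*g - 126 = (g - 3)*(g + 2)*(g + 3)*(g + 7)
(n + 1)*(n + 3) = n^2 + 4*n + 3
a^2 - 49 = (a - 7)*(a + 7)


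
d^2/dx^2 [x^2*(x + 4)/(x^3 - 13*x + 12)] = 2*(4*x^3 - 9*x^2 + 9)/(x^6 - 12*x^5 + 57*x^4 - 136*x^3 + 171*x^2 - 108*x + 27)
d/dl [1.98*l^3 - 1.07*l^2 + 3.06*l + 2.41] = 5.94*l^2 - 2.14*l + 3.06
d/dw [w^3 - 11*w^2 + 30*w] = 3*w^2 - 22*w + 30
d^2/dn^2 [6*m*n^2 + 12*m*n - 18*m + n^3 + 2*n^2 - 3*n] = 12*m + 6*n + 4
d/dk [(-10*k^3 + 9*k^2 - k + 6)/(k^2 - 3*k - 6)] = 2*(-5*k^4 + 30*k^3 + 77*k^2 - 60*k + 12)/(k^4 - 6*k^3 - 3*k^2 + 36*k + 36)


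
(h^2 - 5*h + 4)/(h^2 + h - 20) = (h - 1)/(h + 5)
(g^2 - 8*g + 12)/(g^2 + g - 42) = (g - 2)/(g + 7)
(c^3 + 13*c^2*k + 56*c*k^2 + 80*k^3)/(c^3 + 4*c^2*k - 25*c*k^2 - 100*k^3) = (c + 4*k)/(c - 5*k)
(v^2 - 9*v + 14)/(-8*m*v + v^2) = (-v^2 + 9*v - 14)/(v*(8*m - v))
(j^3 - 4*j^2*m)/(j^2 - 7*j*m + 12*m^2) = j^2/(j - 3*m)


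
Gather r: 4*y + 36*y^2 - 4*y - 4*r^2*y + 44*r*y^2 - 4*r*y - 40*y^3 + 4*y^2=-4*r^2*y + r*(44*y^2 - 4*y) - 40*y^3 + 40*y^2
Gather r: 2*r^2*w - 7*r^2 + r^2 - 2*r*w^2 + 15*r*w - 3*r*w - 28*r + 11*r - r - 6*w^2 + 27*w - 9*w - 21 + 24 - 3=r^2*(2*w - 6) + r*(-2*w^2 + 12*w - 18) - 6*w^2 + 18*w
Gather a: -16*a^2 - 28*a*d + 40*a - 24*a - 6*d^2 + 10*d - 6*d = -16*a^2 + a*(16 - 28*d) - 6*d^2 + 4*d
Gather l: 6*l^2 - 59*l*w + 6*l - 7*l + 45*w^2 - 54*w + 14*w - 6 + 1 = 6*l^2 + l*(-59*w - 1) + 45*w^2 - 40*w - 5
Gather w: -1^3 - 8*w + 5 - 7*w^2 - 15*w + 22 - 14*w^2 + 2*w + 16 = -21*w^2 - 21*w + 42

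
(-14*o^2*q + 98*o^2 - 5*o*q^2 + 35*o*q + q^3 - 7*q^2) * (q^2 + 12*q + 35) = -14*o^2*q^3 - 70*o^2*q^2 + 686*o^2*q + 3430*o^2 - 5*o*q^4 - 25*o*q^3 + 245*o*q^2 + 1225*o*q + q^5 + 5*q^4 - 49*q^3 - 245*q^2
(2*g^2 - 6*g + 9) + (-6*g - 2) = 2*g^2 - 12*g + 7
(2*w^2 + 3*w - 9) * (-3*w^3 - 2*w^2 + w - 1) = -6*w^5 - 13*w^4 + 23*w^3 + 19*w^2 - 12*w + 9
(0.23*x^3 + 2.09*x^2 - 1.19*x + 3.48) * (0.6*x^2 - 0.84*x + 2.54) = 0.138*x^5 + 1.0608*x^4 - 1.8854*x^3 + 8.3962*x^2 - 5.9458*x + 8.8392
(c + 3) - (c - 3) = 6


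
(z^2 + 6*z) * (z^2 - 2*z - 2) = z^4 + 4*z^3 - 14*z^2 - 12*z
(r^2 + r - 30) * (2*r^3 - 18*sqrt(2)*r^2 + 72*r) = 2*r^5 - 18*sqrt(2)*r^4 + 2*r^4 - 18*sqrt(2)*r^3 + 12*r^3 + 72*r^2 + 540*sqrt(2)*r^2 - 2160*r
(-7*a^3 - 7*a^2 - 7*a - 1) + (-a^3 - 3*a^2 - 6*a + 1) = -8*a^3 - 10*a^2 - 13*a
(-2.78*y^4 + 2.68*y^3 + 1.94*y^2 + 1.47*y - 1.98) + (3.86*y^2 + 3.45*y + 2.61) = -2.78*y^4 + 2.68*y^3 + 5.8*y^2 + 4.92*y + 0.63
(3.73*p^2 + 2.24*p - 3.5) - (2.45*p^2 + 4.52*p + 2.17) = 1.28*p^2 - 2.28*p - 5.67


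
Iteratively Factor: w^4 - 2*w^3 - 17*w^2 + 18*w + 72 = (w + 3)*(w^3 - 5*w^2 - 2*w + 24) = (w + 2)*(w + 3)*(w^2 - 7*w + 12) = (w - 3)*(w + 2)*(w + 3)*(w - 4)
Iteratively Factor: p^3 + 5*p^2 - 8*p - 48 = (p + 4)*(p^2 + p - 12) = (p - 3)*(p + 4)*(p + 4)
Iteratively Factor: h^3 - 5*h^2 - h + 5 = (h - 1)*(h^2 - 4*h - 5) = (h - 5)*(h - 1)*(h + 1)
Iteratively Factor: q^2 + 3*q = (q)*(q + 3)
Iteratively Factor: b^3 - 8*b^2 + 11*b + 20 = (b - 5)*(b^2 - 3*b - 4) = (b - 5)*(b + 1)*(b - 4)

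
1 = 1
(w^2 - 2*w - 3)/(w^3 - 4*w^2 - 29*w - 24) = (w - 3)/(w^2 - 5*w - 24)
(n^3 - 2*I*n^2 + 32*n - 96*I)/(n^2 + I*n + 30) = (n^2 - 8*I*n - 16)/(n - 5*I)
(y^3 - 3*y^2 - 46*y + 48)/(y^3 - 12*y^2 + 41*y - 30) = (y^2 - 2*y - 48)/(y^2 - 11*y + 30)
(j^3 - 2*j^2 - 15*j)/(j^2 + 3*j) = j - 5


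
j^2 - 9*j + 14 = (j - 7)*(j - 2)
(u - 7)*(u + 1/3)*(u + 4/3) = u^3 - 16*u^2/3 - 101*u/9 - 28/9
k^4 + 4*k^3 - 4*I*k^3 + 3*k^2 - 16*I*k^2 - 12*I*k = k*(k + 1)*(k + 3)*(k - 4*I)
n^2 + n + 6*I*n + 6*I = (n + 1)*(n + 6*I)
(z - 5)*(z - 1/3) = z^2 - 16*z/3 + 5/3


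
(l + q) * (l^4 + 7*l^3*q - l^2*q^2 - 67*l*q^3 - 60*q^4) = l^5 + 8*l^4*q + 6*l^3*q^2 - 68*l^2*q^3 - 127*l*q^4 - 60*q^5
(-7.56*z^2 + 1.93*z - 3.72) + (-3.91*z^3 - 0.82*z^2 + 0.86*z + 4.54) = -3.91*z^3 - 8.38*z^2 + 2.79*z + 0.82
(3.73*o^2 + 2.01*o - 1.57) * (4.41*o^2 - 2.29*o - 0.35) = 16.4493*o^4 + 0.322399999999998*o^3 - 12.8321*o^2 + 2.8918*o + 0.5495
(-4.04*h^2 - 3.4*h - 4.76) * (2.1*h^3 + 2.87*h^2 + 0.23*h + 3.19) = -8.484*h^5 - 18.7348*h^4 - 20.6832*h^3 - 27.3308*h^2 - 11.9408*h - 15.1844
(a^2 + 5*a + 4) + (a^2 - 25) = 2*a^2 + 5*a - 21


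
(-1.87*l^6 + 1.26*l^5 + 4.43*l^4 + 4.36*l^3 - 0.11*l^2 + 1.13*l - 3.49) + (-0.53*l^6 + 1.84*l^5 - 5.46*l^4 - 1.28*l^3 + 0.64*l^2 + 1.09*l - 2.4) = -2.4*l^6 + 3.1*l^5 - 1.03*l^4 + 3.08*l^3 + 0.53*l^2 + 2.22*l - 5.89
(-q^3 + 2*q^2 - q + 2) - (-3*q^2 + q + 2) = -q^3 + 5*q^2 - 2*q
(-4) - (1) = -5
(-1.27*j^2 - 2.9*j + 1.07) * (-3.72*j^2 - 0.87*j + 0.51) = 4.7244*j^4 + 11.8929*j^3 - 2.1051*j^2 - 2.4099*j + 0.5457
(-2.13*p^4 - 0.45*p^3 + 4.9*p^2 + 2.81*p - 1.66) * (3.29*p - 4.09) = -7.0077*p^5 + 7.2312*p^4 + 17.9615*p^3 - 10.7961*p^2 - 16.9543*p + 6.7894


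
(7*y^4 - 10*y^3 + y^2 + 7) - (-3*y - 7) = 7*y^4 - 10*y^3 + y^2 + 3*y + 14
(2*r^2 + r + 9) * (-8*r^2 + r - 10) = -16*r^4 - 6*r^3 - 91*r^2 - r - 90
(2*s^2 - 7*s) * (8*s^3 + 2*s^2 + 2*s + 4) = 16*s^5 - 52*s^4 - 10*s^3 - 6*s^2 - 28*s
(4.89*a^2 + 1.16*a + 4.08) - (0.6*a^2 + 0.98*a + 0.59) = 4.29*a^2 + 0.18*a + 3.49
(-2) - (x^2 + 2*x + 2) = -x^2 - 2*x - 4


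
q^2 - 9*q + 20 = (q - 5)*(q - 4)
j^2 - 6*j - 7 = (j - 7)*(j + 1)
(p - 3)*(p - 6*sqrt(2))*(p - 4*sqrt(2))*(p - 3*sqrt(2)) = p^4 - 13*sqrt(2)*p^3 - 3*p^3 + 39*sqrt(2)*p^2 + 108*p^2 - 324*p - 144*sqrt(2)*p + 432*sqrt(2)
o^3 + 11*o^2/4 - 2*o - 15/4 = (o - 5/4)*(o + 1)*(o + 3)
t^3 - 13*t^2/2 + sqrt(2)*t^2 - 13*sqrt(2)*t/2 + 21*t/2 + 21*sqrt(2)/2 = (t - 7/2)*(t - 3)*(t + sqrt(2))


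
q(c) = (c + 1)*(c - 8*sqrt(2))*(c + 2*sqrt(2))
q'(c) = (c + 1)*(c - 8*sqrt(2)) + (c + 1)*(c + 2*sqrt(2)) + (c - 8*sqrt(2))*(c + 2*sqrt(2))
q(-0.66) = -8.83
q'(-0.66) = -29.30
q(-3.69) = -34.77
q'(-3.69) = 55.60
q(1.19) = -89.09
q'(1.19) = -54.05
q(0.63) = -60.23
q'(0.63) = -48.73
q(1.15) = -86.94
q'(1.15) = -53.73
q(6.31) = -334.26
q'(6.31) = -15.50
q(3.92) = -245.49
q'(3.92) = -53.07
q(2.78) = -180.91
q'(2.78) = -58.92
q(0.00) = -32.00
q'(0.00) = -40.49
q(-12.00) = -2352.06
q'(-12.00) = 571.16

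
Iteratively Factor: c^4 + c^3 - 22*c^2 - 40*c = (c + 2)*(c^3 - c^2 - 20*c) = (c - 5)*(c + 2)*(c^2 + 4*c) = c*(c - 5)*(c + 2)*(c + 4)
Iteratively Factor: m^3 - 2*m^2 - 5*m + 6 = (m - 3)*(m^2 + m - 2) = (m - 3)*(m + 2)*(m - 1)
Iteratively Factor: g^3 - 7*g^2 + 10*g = (g - 2)*(g^2 - 5*g) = g*(g - 2)*(g - 5)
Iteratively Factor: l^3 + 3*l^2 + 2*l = (l + 2)*(l^2 + l) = (l + 1)*(l + 2)*(l)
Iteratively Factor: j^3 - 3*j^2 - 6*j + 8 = (j + 2)*(j^2 - 5*j + 4) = (j - 1)*(j + 2)*(j - 4)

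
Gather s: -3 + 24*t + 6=24*t + 3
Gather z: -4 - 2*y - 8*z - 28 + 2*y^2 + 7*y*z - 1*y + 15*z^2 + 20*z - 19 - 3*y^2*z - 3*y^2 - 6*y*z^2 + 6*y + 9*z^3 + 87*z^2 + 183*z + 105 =-y^2 + 3*y + 9*z^3 + z^2*(102 - 6*y) + z*(-3*y^2 + 7*y + 195) + 54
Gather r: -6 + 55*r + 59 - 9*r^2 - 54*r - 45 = -9*r^2 + r + 8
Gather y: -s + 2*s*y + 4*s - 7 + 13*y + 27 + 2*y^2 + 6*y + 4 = 3*s + 2*y^2 + y*(2*s + 19) + 24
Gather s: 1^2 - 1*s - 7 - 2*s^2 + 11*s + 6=-2*s^2 + 10*s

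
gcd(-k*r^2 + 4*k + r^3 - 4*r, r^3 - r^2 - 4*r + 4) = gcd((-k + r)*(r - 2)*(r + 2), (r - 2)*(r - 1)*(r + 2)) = r^2 - 4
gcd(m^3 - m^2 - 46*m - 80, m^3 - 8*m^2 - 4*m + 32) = m^2 - 6*m - 16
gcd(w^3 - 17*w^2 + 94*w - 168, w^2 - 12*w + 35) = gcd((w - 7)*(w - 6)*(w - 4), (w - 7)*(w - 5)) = w - 7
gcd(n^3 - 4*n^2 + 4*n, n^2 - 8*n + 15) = 1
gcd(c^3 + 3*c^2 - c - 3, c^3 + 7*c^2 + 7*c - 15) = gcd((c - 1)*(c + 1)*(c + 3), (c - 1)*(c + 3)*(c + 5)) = c^2 + 2*c - 3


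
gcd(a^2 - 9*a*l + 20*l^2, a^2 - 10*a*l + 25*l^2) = a - 5*l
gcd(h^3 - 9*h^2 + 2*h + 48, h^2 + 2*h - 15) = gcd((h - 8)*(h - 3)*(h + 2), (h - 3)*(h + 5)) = h - 3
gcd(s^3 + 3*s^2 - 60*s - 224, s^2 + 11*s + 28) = s^2 + 11*s + 28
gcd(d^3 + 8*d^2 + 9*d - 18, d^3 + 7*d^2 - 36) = d^2 + 9*d + 18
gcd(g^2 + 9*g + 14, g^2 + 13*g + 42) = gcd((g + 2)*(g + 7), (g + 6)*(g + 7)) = g + 7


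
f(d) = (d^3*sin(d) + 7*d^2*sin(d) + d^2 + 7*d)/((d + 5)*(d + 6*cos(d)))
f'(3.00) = 2.95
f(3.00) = -1.82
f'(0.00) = 0.23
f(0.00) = 0.00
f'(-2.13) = 1.21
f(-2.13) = 1.91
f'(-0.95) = 4.18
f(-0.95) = -0.99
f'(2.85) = 2.85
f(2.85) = -2.25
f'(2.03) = 75.89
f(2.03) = -11.68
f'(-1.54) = 18.19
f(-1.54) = 4.55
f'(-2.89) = 1.33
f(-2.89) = 1.11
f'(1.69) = 35.70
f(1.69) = 6.02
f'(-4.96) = 7186.21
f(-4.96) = -276.10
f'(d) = (d^3*cos(d) + 3*d^2*sin(d) + 7*d^2*cos(d) + 14*d*sin(d) + 2*d + 7)/((d + 5)*(d + 6*cos(d))) + (6*sin(d) - 1)*(d^3*sin(d) + 7*d^2*sin(d) + d^2 + 7*d)/((d + 5)*(d + 6*cos(d))^2) - (d^3*sin(d) + 7*d^2*sin(d) + d^2 + 7*d)/((d + 5)^2*(d + 6*cos(d)))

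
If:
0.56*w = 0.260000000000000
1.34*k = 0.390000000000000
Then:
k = 0.29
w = 0.46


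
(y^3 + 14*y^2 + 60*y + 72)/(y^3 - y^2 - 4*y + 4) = (y^2 + 12*y + 36)/(y^2 - 3*y + 2)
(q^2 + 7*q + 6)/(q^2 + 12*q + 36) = (q + 1)/(q + 6)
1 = 1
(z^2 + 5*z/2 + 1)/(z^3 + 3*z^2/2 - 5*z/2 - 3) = (2*z + 1)/(2*z^2 - z - 3)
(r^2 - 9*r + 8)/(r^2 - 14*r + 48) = (r - 1)/(r - 6)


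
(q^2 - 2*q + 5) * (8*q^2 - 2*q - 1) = 8*q^4 - 18*q^3 + 43*q^2 - 8*q - 5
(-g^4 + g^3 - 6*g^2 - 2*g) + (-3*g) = -g^4 + g^3 - 6*g^2 - 5*g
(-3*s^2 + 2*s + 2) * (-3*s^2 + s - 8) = 9*s^4 - 9*s^3 + 20*s^2 - 14*s - 16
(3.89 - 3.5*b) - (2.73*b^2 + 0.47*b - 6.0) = -2.73*b^2 - 3.97*b + 9.89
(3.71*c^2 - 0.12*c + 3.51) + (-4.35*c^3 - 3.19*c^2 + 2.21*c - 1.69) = -4.35*c^3 + 0.52*c^2 + 2.09*c + 1.82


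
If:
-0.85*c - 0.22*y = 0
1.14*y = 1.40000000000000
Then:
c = -0.32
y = 1.23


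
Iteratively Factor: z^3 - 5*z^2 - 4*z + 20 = (z - 2)*(z^2 - 3*z - 10) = (z - 2)*(z + 2)*(z - 5)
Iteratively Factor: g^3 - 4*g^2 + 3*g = (g - 1)*(g^2 - 3*g) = (g - 3)*(g - 1)*(g)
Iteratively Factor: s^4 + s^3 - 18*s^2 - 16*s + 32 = (s - 4)*(s^3 + 5*s^2 + 2*s - 8) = (s - 4)*(s - 1)*(s^2 + 6*s + 8) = (s - 4)*(s - 1)*(s + 4)*(s + 2)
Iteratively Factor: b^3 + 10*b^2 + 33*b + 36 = (b + 4)*(b^2 + 6*b + 9) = (b + 3)*(b + 4)*(b + 3)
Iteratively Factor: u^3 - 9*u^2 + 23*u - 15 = (u - 5)*(u^2 - 4*u + 3) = (u - 5)*(u - 3)*(u - 1)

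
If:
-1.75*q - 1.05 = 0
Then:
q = -0.60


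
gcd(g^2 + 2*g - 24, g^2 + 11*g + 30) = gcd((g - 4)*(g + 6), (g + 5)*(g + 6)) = g + 6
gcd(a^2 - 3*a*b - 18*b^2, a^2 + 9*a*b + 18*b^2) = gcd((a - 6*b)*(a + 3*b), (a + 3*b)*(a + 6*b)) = a + 3*b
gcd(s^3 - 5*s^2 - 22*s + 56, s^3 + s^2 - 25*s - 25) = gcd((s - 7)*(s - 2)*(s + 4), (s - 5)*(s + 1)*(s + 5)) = 1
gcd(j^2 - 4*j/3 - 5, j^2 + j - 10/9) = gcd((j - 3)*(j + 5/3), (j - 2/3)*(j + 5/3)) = j + 5/3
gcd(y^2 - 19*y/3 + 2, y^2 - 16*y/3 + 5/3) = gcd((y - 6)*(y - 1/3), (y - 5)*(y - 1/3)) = y - 1/3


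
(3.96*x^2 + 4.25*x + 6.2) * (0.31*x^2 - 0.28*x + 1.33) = 1.2276*x^4 + 0.2087*x^3 + 5.9988*x^2 + 3.9165*x + 8.246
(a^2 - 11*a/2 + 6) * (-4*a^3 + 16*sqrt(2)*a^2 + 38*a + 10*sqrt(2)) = -4*a^5 + 22*a^4 + 16*sqrt(2)*a^4 - 88*sqrt(2)*a^3 + 14*a^3 - 209*a^2 + 106*sqrt(2)*a^2 - 55*sqrt(2)*a + 228*a + 60*sqrt(2)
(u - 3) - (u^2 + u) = -u^2 - 3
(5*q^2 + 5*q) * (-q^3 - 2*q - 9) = -5*q^5 - 5*q^4 - 10*q^3 - 55*q^2 - 45*q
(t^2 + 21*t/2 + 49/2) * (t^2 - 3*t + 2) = t^4 + 15*t^3/2 - 5*t^2 - 105*t/2 + 49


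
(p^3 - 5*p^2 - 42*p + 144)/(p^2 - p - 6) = (p^2 - 2*p - 48)/(p + 2)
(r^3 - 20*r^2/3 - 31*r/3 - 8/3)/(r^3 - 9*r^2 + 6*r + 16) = (r + 1/3)/(r - 2)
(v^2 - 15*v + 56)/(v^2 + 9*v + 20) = (v^2 - 15*v + 56)/(v^2 + 9*v + 20)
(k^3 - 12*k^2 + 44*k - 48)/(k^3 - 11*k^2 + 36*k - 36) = (k - 4)/(k - 3)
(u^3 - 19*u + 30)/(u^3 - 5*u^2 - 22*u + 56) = (u^2 + 2*u - 15)/(u^2 - 3*u - 28)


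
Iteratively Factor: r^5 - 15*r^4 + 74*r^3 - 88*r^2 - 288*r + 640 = (r - 4)*(r^4 - 11*r^3 + 30*r^2 + 32*r - 160) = (r - 4)^2*(r^3 - 7*r^2 + 2*r + 40) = (r - 4)^2*(r + 2)*(r^2 - 9*r + 20) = (r - 4)^3*(r + 2)*(r - 5)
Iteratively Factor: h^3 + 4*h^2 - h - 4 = (h + 1)*(h^2 + 3*h - 4) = (h - 1)*(h + 1)*(h + 4)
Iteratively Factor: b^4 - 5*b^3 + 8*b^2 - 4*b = (b - 1)*(b^3 - 4*b^2 + 4*b) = b*(b - 1)*(b^2 - 4*b + 4) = b*(b - 2)*(b - 1)*(b - 2)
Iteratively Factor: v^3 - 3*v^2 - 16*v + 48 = (v + 4)*(v^2 - 7*v + 12) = (v - 4)*(v + 4)*(v - 3)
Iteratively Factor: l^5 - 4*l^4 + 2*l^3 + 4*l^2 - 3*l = (l - 3)*(l^4 - l^3 - l^2 + l) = (l - 3)*(l - 1)*(l^3 - l) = (l - 3)*(l - 1)^2*(l^2 + l) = (l - 3)*(l - 1)^2*(l + 1)*(l)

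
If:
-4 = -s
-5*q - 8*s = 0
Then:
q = -32/5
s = 4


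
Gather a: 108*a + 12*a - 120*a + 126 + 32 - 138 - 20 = 0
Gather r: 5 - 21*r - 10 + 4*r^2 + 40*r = 4*r^2 + 19*r - 5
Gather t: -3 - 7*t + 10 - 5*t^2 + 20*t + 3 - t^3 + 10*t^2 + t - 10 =-t^3 + 5*t^2 + 14*t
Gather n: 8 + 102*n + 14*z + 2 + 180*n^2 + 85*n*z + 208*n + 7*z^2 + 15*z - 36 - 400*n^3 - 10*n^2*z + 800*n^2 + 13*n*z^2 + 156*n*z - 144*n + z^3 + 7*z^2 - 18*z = -400*n^3 + n^2*(980 - 10*z) + n*(13*z^2 + 241*z + 166) + z^3 + 14*z^2 + 11*z - 26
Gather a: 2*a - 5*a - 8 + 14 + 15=21 - 3*a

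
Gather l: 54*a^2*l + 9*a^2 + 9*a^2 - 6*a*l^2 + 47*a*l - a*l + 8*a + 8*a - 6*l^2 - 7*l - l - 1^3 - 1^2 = 18*a^2 + 16*a + l^2*(-6*a - 6) + l*(54*a^2 + 46*a - 8) - 2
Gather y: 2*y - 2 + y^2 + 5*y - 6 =y^2 + 7*y - 8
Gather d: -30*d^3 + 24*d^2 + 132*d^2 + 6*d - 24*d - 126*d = -30*d^3 + 156*d^2 - 144*d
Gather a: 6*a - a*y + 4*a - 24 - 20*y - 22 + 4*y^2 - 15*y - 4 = a*(10 - y) + 4*y^2 - 35*y - 50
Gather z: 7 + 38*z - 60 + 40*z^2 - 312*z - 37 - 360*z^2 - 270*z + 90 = -320*z^2 - 544*z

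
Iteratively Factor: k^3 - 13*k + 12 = (k - 1)*(k^2 + k - 12) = (k - 3)*(k - 1)*(k + 4)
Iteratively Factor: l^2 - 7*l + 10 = (l - 2)*(l - 5)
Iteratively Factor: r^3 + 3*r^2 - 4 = (r - 1)*(r^2 + 4*r + 4) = (r - 1)*(r + 2)*(r + 2)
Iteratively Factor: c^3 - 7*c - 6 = (c + 2)*(c^2 - 2*c - 3) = (c + 1)*(c + 2)*(c - 3)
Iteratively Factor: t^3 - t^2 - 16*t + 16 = (t - 4)*(t^2 + 3*t - 4) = (t - 4)*(t - 1)*(t + 4)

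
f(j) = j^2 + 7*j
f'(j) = 2*j + 7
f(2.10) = 19.11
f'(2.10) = 11.20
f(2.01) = 18.11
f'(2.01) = 11.02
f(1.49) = 12.65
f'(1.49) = 9.98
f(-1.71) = -9.05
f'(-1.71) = 3.58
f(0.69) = 5.31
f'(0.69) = 8.38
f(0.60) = 4.56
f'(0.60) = 8.20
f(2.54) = 24.23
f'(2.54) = 12.08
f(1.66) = 14.38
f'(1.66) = 10.32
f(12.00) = 228.00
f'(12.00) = 31.00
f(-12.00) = 60.00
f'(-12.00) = -17.00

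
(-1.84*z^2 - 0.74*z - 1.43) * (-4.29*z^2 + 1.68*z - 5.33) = 7.8936*z^4 + 0.0833999999999997*z^3 + 14.6987*z^2 + 1.5418*z + 7.6219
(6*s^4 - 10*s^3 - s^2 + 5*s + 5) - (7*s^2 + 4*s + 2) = 6*s^4 - 10*s^3 - 8*s^2 + s + 3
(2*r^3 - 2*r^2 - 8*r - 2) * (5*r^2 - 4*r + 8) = 10*r^5 - 18*r^4 - 16*r^3 + 6*r^2 - 56*r - 16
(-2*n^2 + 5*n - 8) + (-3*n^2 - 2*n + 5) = -5*n^2 + 3*n - 3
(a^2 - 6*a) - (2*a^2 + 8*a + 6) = -a^2 - 14*a - 6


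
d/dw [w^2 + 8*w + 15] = 2*w + 8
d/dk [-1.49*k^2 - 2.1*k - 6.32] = -2.98*k - 2.1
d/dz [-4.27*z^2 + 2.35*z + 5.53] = 2.35 - 8.54*z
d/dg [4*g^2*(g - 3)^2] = 8*g*(g - 3)*(2*g - 3)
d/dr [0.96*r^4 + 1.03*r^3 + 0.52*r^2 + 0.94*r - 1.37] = 3.84*r^3 + 3.09*r^2 + 1.04*r + 0.94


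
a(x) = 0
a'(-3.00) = 0.00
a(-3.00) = 0.00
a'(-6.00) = 0.00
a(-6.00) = 0.00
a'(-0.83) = 0.00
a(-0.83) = 0.00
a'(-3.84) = 0.00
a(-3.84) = 0.00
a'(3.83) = 0.00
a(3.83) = 0.00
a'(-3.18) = 0.00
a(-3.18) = 0.00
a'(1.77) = 0.00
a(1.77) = 0.00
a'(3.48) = 0.00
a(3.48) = 0.00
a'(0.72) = 0.00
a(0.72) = 0.00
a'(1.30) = 0.00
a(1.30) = 0.00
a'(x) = 0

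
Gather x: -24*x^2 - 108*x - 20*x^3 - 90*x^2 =-20*x^3 - 114*x^2 - 108*x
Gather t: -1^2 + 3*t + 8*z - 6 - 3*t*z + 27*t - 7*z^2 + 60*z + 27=t*(30 - 3*z) - 7*z^2 + 68*z + 20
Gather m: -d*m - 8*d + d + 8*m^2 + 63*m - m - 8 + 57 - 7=-7*d + 8*m^2 + m*(62 - d) + 42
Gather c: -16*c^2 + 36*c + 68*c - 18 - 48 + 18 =-16*c^2 + 104*c - 48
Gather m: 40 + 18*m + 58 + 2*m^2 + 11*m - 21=2*m^2 + 29*m + 77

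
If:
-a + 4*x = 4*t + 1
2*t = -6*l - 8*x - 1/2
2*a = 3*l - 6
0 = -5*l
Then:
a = -3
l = 0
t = 7/20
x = -3/20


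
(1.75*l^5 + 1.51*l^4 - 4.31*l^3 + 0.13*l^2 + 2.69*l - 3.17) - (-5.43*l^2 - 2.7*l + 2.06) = 1.75*l^5 + 1.51*l^4 - 4.31*l^3 + 5.56*l^2 + 5.39*l - 5.23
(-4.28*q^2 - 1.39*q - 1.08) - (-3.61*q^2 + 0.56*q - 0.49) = -0.67*q^2 - 1.95*q - 0.59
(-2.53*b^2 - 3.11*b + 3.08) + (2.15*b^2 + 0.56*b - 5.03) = -0.38*b^2 - 2.55*b - 1.95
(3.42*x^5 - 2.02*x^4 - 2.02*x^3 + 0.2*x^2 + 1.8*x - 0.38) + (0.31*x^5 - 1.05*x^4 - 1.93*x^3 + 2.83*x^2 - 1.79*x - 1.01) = 3.73*x^5 - 3.07*x^4 - 3.95*x^3 + 3.03*x^2 + 0.01*x - 1.39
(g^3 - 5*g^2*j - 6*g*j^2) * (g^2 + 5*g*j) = g^5 - 31*g^3*j^2 - 30*g^2*j^3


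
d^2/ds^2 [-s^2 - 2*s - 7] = -2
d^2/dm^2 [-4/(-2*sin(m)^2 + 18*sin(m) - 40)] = 2*(-4*sin(m)^4 + 27*sin(m)^3 + 5*sin(m)^2 - 234*sin(m) + 122)/(sin(m)^2 - 9*sin(m) + 20)^3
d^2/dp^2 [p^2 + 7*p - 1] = 2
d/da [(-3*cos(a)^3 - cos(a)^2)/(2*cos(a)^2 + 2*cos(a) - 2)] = (-23*cos(a)/4 + 3*cos(2*a) + 3*cos(3*a)/4 + 1)*sin(a)*cos(a)/(2*(-sin(a)^2 + cos(a))^2)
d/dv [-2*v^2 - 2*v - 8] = -4*v - 2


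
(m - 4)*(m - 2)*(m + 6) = m^3 - 28*m + 48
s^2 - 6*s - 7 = (s - 7)*(s + 1)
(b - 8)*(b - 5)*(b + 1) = b^3 - 12*b^2 + 27*b + 40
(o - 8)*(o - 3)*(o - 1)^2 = o^4 - 13*o^3 + 47*o^2 - 59*o + 24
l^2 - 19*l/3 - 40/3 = (l - 8)*(l + 5/3)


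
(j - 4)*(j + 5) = j^2 + j - 20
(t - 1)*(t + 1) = t^2 - 1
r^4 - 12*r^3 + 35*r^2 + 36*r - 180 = (r - 6)*(r - 5)*(r - 3)*(r + 2)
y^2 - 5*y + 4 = (y - 4)*(y - 1)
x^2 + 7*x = x*(x + 7)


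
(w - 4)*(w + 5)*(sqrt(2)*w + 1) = sqrt(2)*w^3 + w^2 + sqrt(2)*w^2 - 20*sqrt(2)*w + w - 20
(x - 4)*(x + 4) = x^2 - 16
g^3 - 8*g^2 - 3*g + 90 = (g - 6)*(g - 5)*(g + 3)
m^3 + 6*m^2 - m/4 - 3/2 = (m - 1/2)*(m + 1/2)*(m + 6)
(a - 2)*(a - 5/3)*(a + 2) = a^3 - 5*a^2/3 - 4*a + 20/3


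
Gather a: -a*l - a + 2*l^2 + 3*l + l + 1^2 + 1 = a*(-l - 1) + 2*l^2 + 4*l + 2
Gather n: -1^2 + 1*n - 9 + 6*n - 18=7*n - 28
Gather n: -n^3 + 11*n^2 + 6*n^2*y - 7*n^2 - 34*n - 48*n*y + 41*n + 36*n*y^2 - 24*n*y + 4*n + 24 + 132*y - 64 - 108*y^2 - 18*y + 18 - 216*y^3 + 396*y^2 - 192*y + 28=-n^3 + n^2*(6*y + 4) + n*(36*y^2 - 72*y + 11) - 216*y^3 + 288*y^2 - 78*y + 6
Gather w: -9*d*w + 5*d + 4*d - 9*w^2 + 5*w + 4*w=9*d - 9*w^2 + w*(9 - 9*d)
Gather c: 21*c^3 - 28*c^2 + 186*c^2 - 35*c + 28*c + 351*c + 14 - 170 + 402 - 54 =21*c^3 + 158*c^2 + 344*c + 192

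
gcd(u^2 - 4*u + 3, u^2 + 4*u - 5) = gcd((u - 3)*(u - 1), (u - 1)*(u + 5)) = u - 1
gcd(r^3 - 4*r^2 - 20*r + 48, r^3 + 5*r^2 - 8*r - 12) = r - 2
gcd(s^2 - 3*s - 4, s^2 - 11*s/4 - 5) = s - 4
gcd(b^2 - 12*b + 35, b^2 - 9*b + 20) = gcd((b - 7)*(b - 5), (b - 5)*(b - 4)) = b - 5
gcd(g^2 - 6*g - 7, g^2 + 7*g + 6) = g + 1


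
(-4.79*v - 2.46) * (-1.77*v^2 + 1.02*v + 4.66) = 8.4783*v^3 - 0.5316*v^2 - 24.8306*v - 11.4636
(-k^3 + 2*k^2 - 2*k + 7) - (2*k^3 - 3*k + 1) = -3*k^3 + 2*k^2 + k + 6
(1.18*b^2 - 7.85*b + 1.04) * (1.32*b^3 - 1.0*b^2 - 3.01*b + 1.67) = 1.5576*b^5 - 11.542*b^4 + 5.671*b^3 + 24.5591*b^2 - 16.2399*b + 1.7368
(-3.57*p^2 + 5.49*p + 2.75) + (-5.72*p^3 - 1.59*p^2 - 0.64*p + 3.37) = -5.72*p^3 - 5.16*p^2 + 4.85*p + 6.12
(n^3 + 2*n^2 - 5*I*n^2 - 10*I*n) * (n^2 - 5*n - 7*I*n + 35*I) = n^5 - 3*n^4 - 12*I*n^4 - 45*n^3 + 36*I*n^3 + 105*n^2 + 120*I*n^2 + 350*n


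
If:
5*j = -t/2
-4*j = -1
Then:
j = 1/4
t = -5/2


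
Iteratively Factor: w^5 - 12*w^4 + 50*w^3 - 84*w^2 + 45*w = (w - 3)*(w^4 - 9*w^3 + 23*w^2 - 15*w) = (w - 5)*(w - 3)*(w^3 - 4*w^2 + 3*w) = (w - 5)*(w - 3)^2*(w^2 - w) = (w - 5)*(w - 3)^2*(w - 1)*(w)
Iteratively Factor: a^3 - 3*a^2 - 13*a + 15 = (a - 1)*(a^2 - 2*a - 15) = (a - 1)*(a + 3)*(a - 5)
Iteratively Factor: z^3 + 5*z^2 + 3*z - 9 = (z + 3)*(z^2 + 2*z - 3) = (z + 3)^2*(z - 1)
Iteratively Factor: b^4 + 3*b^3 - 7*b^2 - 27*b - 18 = (b + 3)*(b^3 - 7*b - 6) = (b - 3)*(b + 3)*(b^2 + 3*b + 2) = (b - 3)*(b + 1)*(b + 3)*(b + 2)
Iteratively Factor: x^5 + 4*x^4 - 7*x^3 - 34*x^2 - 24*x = (x + 4)*(x^4 - 7*x^2 - 6*x) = x*(x + 4)*(x^3 - 7*x - 6) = x*(x + 2)*(x + 4)*(x^2 - 2*x - 3) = x*(x - 3)*(x + 2)*(x + 4)*(x + 1)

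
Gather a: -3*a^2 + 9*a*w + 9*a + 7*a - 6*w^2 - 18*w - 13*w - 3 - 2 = -3*a^2 + a*(9*w + 16) - 6*w^2 - 31*w - 5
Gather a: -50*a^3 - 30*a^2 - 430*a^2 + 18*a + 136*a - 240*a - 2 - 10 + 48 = -50*a^3 - 460*a^2 - 86*a + 36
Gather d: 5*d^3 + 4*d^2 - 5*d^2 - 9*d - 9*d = 5*d^3 - d^2 - 18*d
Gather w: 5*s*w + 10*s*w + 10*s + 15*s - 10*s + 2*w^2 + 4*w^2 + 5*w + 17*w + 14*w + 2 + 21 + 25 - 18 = 15*s + 6*w^2 + w*(15*s + 36) + 30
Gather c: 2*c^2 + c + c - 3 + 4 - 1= 2*c^2 + 2*c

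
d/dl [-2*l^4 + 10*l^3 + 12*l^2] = 2*l*(-4*l^2 + 15*l + 12)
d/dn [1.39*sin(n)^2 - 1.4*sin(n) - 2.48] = (2.78*sin(n) - 1.4)*cos(n)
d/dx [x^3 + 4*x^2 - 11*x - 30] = 3*x^2 + 8*x - 11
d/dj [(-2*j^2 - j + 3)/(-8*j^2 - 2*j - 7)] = (-4*j^2 + 76*j + 13)/(64*j^4 + 32*j^3 + 116*j^2 + 28*j + 49)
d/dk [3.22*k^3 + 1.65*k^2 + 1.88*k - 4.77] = 9.66*k^2 + 3.3*k + 1.88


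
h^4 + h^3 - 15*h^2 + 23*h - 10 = (h - 2)*(h - 1)^2*(h + 5)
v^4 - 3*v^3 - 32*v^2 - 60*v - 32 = (v - 8)*(v + 1)*(v + 2)^2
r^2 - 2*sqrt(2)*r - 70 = (r - 7*sqrt(2))*(r + 5*sqrt(2))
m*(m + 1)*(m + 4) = m^3 + 5*m^2 + 4*m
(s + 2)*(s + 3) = s^2 + 5*s + 6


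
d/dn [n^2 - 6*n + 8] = 2*n - 6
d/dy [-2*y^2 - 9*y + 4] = -4*y - 9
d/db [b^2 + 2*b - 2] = 2*b + 2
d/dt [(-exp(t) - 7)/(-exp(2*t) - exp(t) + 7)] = (-(exp(t) + 7)*(2*exp(t) + 1) + exp(2*t) + exp(t) - 7)*exp(t)/(exp(2*t) + exp(t) - 7)^2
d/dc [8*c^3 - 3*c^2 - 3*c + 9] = 24*c^2 - 6*c - 3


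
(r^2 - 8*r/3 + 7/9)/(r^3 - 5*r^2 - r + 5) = (r^2 - 8*r/3 + 7/9)/(r^3 - 5*r^2 - r + 5)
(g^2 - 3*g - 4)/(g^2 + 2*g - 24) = (g + 1)/(g + 6)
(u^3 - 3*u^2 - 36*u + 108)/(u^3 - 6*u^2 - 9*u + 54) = (u + 6)/(u + 3)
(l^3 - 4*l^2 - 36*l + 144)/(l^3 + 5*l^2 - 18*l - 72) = (l - 6)/(l + 3)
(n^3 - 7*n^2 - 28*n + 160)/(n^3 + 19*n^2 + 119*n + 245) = (n^2 - 12*n + 32)/(n^2 + 14*n + 49)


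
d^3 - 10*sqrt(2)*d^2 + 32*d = d*(d - 8*sqrt(2))*(d - 2*sqrt(2))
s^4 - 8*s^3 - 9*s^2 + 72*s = s*(s - 8)*(s - 3)*(s + 3)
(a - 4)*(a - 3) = a^2 - 7*a + 12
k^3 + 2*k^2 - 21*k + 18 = (k - 3)*(k - 1)*(k + 6)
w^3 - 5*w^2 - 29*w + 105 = (w - 7)*(w - 3)*(w + 5)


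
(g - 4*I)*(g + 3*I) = g^2 - I*g + 12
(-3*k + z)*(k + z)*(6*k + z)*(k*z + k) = -18*k^4*z - 18*k^4 - 15*k^3*z^2 - 15*k^3*z + 4*k^2*z^3 + 4*k^2*z^2 + k*z^4 + k*z^3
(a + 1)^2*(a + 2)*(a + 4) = a^4 + 8*a^3 + 21*a^2 + 22*a + 8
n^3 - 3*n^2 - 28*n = n*(n - 7)*(n + 4)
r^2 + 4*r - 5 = (r - 1)*(r + 5)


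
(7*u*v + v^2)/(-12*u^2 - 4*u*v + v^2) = v*(-7*u - v)/(12*u^2 + 4*u*v - v^2)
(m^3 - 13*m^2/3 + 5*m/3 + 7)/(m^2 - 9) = (3*m^2 - 4*m - 7)/(3*(m + 3))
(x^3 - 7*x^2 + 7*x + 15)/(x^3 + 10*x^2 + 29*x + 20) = (x^2 - 8*x + 15)/(x^2 + 9*x + 20)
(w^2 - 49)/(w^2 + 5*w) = (w^2 - 49)/(w*(w + 5))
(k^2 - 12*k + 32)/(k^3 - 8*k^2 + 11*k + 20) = (k - 8)/(k^2 - 4*k - 5)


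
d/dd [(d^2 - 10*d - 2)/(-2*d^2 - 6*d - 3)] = 2*(-13*d^2 - 7*d + 9)/(4*d^4 + 24*d^3 + 48*d^2 + 36*d + 9)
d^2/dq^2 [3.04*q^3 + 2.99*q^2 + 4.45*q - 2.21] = 18.24*q + 5.98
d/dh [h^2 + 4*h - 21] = 2*h + 4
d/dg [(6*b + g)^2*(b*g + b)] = b*(6*b + g)*(6*b + 3*g + 2)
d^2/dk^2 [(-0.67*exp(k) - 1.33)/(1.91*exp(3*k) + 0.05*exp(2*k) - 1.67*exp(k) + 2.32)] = (-9.776908*exp(6*k) - 43.859712*exp(5*k) - 9.94723599999999*exp(4*k) + 47.011109*exp(3*k) + 53.840949*exp(2*k) - 5.687965*exp(k) - 8.75916)*exp(k)/(6.967871*exp(9*k) + 0.547215*exp(8*k) - 18.262656*exp(7*k) + 24.433991*exp(6*k) + 17.297232*exp(5*k) - 43.964889*exp(4*k) + 25.021369*exp(3*k) + 20.218104*exp(2*k) - 26.965824*exp(k) + 12.487168)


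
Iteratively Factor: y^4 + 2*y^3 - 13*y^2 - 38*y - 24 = (y + 3)*(y^3 - y^2 - 10*y - 8) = (y - 4)*(y + 3)*(y^2 + 3*y + 2) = (y - 4)*(y + 2)*(y + 3)*(y + 1)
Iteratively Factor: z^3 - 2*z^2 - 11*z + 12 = (z - 1)*(z^2 - z - 12) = (z - 4)*(z - 1)*(z + 3)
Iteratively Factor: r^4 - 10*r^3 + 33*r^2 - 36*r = (r - 4)*(r^3 - 6*r^2 + 9*r) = (r - 4)*(r - 3)*(r^2 - 3*r) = (r - 4)*(r - 3)^2*(r)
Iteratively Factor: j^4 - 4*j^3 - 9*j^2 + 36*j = (j + 3)*(j^3 - 7*j^2 + 12*j) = j*(j + 3)*(j^2 - 7*j + 12) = j*(j - 4)*(j + 3)*(j - 3)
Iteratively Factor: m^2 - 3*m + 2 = (m - 1)*(m - 2)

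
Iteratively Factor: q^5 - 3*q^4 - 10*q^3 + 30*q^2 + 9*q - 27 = (q - 3)*(q^4 - 10*q^2 + 9) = (q - 3)^2*(q^3 + 3*q^2 - q - 3) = (q - 3)^2*(q + 1)*(q^2 + 2*q - 3) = (q - 3)^2*(q - 1)*(q + 1)*(q + 3)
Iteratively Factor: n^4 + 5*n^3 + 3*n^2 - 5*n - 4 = (n - 1)*(n^3 + 6*n^2 + 9*n + 4) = (n - 1)*(n + 4)*(n^2 + 2*n + 1) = (n - 1)*(n + 1)*(n + 4)*(n + 1)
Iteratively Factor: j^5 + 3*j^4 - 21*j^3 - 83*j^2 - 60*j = (j - 5)*(j^4 + 8*j^3 + 19*j^2 + 12*j) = (j - 5)*(j + 3)*(j^3 + 5*j^2 + 4*j) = (j - 5)*(j + 3)*(j + 4)*(j^2 + j) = j*(j - 5)*(j + 3)*(j + 4)*(j + 1)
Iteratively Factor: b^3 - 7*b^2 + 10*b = (b - 5)*(b^2 - 2*b) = (b - 5)*(b - 2)*(b)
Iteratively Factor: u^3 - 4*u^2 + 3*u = (u)*(u^2 - 4*u + 3) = u*(u - 3)*(u - 1)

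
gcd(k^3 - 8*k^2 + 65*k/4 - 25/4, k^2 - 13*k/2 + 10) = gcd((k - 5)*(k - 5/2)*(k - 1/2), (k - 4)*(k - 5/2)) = k - 5/2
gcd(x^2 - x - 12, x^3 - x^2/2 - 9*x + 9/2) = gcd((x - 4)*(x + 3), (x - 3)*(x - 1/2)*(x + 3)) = x + 3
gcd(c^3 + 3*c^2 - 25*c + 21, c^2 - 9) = c - 3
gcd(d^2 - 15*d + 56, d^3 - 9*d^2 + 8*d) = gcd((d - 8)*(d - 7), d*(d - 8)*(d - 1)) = d - 8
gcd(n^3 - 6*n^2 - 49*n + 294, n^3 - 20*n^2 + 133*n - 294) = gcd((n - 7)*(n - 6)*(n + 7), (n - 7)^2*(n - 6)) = n^2 - 13*n + 42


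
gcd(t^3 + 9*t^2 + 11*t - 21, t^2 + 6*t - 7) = t^2 + 6*t - 7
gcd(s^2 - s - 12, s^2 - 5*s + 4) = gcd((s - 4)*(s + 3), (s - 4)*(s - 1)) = s - 4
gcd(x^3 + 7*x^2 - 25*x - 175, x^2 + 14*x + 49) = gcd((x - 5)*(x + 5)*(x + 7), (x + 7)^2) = x + 7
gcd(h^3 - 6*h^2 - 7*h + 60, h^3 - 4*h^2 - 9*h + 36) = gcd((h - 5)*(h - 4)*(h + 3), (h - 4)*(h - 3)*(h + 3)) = h^2 - h - 12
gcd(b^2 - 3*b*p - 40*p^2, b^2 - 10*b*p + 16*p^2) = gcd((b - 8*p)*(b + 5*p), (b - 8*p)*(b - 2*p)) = -b + 8*p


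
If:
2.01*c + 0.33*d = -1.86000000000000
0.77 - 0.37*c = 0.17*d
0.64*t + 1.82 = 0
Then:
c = -2.60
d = 10.18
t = -2.84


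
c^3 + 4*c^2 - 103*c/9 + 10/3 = (c - 5/3)*(c - 1/3)*(c + 6)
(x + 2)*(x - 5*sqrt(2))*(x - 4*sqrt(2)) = x^3 - 9*sqrt(2)*x^2 + 2*x^2 - 18*sqrt(2)*x + 40*x + 80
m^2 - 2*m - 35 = (m - 7)*(m + 5)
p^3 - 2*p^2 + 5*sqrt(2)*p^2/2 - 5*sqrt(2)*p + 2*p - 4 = (p - 2)*(p + sqrt(2)/2)*(p + 2*sqrt(2))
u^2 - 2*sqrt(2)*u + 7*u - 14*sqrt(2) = (u + 7)*(u - 2*sqrt(2))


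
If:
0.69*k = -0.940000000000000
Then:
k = -1.36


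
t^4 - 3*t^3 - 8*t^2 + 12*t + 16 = (t - 4)*(t - 2)*(t + 1)*(t + 2)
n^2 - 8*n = n*(n - 8)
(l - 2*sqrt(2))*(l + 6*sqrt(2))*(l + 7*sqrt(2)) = l^3 + 11*sqrt(2)*l^2 + 32*l - 168*sqrt(2)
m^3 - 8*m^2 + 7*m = m*(m - 7)*(m - 1)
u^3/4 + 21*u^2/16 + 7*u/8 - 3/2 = (u/4 + 1)*(u - 3/4)*(u + 2)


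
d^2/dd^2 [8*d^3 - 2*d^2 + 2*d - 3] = 48*d - 4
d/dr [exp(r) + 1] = exp(r)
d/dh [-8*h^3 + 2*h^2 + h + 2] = -24*h^2 + 4*h + 1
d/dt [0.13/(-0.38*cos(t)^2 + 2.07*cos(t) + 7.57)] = (0.2691 - 0.0988*cos(t))*sin(t)/(-0.38*cos(t)^2 + 2.07*cos(t) + 7.57)^2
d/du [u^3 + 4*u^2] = u*(3*u + 8)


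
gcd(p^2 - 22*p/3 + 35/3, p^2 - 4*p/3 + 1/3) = 1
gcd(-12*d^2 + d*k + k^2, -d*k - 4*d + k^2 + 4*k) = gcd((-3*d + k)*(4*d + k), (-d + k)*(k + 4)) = 1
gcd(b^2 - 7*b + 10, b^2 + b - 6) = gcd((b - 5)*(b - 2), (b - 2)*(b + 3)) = b - 2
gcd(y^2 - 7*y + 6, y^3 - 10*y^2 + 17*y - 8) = y - 1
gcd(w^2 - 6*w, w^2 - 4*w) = w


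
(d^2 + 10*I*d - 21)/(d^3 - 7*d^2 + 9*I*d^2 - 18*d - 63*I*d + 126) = (d + 7*I)/(d^2 + d*(-7 + 6*I) - 42*I)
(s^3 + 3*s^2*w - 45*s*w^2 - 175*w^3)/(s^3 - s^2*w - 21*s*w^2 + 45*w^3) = (s^2 - 2*s*w - 35*w^2)/(s^2 - 6*s*w + 9*w^2)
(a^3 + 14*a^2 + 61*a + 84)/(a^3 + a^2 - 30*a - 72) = (a + 7)/(a - 6)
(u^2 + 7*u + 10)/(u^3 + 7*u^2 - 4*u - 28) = (u + 5)/(u^2 + 5*u - 14)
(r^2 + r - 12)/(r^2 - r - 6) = (r + 4)/(r + 2)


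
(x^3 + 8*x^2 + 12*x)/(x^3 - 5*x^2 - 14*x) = (x + 6)/(x - 7)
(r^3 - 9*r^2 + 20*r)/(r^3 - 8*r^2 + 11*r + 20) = r/(r + 1)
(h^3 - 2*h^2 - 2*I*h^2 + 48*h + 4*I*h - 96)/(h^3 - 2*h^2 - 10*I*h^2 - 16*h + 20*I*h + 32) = (h + 6*I)/(h - 2*I)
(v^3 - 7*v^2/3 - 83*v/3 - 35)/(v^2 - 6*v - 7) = (v^2 + 14*v/3 + 5)/(v + 1)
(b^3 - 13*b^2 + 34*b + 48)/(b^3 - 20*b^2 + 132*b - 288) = (b + 1)/(b - 6)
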